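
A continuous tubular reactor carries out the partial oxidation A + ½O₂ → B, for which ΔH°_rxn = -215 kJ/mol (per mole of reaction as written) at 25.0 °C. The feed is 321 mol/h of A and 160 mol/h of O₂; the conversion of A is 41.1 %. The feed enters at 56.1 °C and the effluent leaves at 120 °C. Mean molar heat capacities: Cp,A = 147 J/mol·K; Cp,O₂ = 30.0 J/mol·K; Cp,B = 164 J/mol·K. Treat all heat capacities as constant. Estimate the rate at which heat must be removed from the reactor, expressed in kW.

Extent of reaction ξ = 0.411 × 321 = 131.93 mol/h
Reaction term: ξ·ΔH°_rxn = 131.93 × -215 = -28365 kJ/h
Sensible, feed 56.1→25 °C: -1616.8 kJ/h
Outlet flows (mol/h): A 189.07, O₂ 94.035, B 131.93
Sensible, products 25→120 °C: 4963.8 kJ/h
Q = ΔH = -25018 kJ/h = -6.9495 kW
Heat removed = 6.9495 kW

Q_out = 6.95 kW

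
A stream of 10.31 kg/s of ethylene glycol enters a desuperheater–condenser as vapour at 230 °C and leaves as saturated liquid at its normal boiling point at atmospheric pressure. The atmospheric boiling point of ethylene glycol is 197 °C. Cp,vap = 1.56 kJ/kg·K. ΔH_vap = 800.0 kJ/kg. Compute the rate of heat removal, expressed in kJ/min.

Q_c = 527000 kJ/min

vapour 230→197 °C: -51.48 kJ/kg
condensation at 197 °C: -800 kJ/kg
Δh = -51.48 + -800 = -851.48 kJ/kg
Q = ṁ·Δh = 10.31 kg/s × -851.48 kJ/kg = -8778.8 kJ/s
|Q| = 8778.8 kW = 526730 kJ/min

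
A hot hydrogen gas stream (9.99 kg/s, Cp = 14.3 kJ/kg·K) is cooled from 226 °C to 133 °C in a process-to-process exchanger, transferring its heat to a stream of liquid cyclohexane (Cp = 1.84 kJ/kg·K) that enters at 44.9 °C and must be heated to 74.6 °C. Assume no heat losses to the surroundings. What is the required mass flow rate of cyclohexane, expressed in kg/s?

ṁ_c = 243 kg/s

Heat released by hot stream: Q = 9.99 × 14.3 × (226 − 133) = 13286 kJ/s
Energy balance on cold side (adiabatic exchanger): Q = ṁ_c·Cp_c·(T_c,out − T_c,in)
ṁ_c = 13286 / [1.84 × (74.6 − 44.9)] = 243.11 kg/s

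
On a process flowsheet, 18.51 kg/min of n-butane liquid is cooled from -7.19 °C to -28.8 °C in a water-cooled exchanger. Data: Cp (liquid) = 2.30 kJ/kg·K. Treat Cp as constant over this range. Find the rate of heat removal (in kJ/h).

Q = ṁ·Cp·ΔT = 18.51 × 2.30 × (-28.8 − -7.19) = -920 kJ/min
Converting: 920 / 60 s = 15.333 kW
Cooling duty = 55200 kJ/h

Q_c = 55200 kJ/h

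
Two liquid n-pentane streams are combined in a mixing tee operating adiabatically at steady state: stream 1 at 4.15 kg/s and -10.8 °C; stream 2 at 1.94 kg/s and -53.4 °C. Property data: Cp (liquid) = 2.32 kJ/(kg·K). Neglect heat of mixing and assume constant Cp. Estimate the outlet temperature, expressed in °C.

T_out = -24.4 °C

Adiabatic, steady state ⇒ Σ ṁᵢCp,ᵢ(T_out − Tᵢ) = 0
Σ ṁᵢCp,ᵢTᵢ = 4.15×2.32×-10.8 + 1.94×2.32×-53.4 = -344.33
Σ ṁᵢCp,ᵢ = 4.15×2.32 + 1.94×2.32 = 14.129
T_out = -344.33 / 14.129 = -24.37 °C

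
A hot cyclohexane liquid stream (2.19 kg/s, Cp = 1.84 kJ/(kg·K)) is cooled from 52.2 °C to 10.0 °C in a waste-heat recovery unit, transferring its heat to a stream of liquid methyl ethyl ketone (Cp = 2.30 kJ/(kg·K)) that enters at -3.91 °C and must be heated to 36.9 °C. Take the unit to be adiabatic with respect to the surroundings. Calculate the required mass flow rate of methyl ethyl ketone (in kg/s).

Heat released by hot stream: Q = 2.19 × 1.84 × (52.2 − 10.0) = 170.05 kJ/s
Energy balance on cold side (adiabatic exchanger): Q = ṁ_c·Cp_c·(T_c,out − T_c,in)
ṁ_c = 170.05 / [2.30 × (36.9 − -3.91)] = 1.8117 kg/s

ṁ_c = 1.81 kg/s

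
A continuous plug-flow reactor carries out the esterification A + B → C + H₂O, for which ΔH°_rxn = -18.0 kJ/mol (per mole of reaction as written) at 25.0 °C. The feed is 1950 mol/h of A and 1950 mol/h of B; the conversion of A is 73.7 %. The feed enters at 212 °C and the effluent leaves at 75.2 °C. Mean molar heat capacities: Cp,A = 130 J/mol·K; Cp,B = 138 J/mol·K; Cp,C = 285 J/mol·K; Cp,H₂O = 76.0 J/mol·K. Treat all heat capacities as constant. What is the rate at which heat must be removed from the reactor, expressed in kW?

Extent of reaction ξ = 0.737 × 1950 = 1437.2 mol/h
Reaction term: ξ·ΔH°_rxn = 1437.2 × -18.0 = -25869 kJ/h
Sensible, feed 212→25 °C: -97726 kJ/h
Outlet flows (mol/h): A 512.85, B 512.85, C 1437.2, H₂O 1437.2
Sensible, products 25→75.2 °C: 32944 kJ/h
Q = ΔH = -90651 kJ/h = -25.181 kW
Heat removed = 25.181 kW

Q_out = 25.2 kW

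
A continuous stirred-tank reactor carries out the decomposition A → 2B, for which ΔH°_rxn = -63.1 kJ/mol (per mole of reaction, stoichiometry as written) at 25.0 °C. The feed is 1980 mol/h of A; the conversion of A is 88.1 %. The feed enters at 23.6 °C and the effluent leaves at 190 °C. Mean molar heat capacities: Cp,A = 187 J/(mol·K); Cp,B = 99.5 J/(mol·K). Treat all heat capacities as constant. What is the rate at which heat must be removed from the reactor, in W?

Q_out = 12500 W

Extent of reaction ξ = 0.881 × 1980 = 1744.4 mol/h
Reaction term: ξ·ΔH°_rxn = 1744.4 × -63.1 = -110070 kJ/h
Sensible, feed 23.6→25 °C: 518.36 kJ/h
Outlet flows (mol/h): A 235.62, B 3488.8
Sensible, products 25→190 °C: 64547 kJ/h
Q = ΔH = -45005 kJ/h = -12.501 kW
Heat removed = 12501 W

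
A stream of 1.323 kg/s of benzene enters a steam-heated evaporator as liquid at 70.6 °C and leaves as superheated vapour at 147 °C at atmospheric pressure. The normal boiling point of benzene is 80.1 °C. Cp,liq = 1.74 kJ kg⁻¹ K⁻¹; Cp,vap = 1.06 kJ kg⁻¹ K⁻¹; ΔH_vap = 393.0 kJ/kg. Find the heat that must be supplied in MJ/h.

Q = 2290 MJ/h

liquid 70.6→80.1 °C: 16.53 kJ/kg
vaporisation at 80.1 °C: 393 kJ/kg
vapour 80.1→147 °C: 70.914 kJ/kg
Δh = 16.53 + 393 + 70.914 = 480.44 kJ/kg
Q = ṁ·Δh = 1.323 kg/s × 480.44 kJ/kg = 635.63 kJ/s
|Q| = 635.63 kW = 2288.3 MJ/h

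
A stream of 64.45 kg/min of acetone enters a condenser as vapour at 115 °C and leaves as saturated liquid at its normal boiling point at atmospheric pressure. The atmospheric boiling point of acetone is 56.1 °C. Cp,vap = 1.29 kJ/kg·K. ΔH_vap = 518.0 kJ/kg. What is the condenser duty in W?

vapour 115→56.1 °C: -75.981 kJ/kg
condensation at 56.1 °C: -518 kJ/kg
Δh = -75.981 + -518 = -593.98 kJ/kg
Q = ṁ·Δh = 64.45 kg/min × -593.98 kJ/kg = -38282 kJ/min
|Q| = 638.03 kW = 638030 W

Q_c = 638000 W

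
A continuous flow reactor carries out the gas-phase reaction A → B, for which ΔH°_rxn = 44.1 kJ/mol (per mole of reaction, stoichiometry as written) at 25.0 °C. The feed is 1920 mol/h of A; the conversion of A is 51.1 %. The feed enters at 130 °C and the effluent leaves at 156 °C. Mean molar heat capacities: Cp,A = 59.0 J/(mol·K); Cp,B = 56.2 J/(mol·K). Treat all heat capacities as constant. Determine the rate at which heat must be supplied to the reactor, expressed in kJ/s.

Extent of reaction ξ = 0.511 × 1920 = 981.12 mol/h
Reaction term: ξ·ΔH°_rxn = 981.12 × 44.1 = 43267 kJ/h
Sensible, feed 130→25 °C: -11894 kJ/h
Outlet flows (mol/h): A 938.88, B 981.12
Sensible, products 25→156 °C: 14480 kJ/h
Q = ΔH = 45853 kJ/h = 12.737 kW
Heat supplied = 12.737 kJ/s

Q_in = 12.7 kJ/s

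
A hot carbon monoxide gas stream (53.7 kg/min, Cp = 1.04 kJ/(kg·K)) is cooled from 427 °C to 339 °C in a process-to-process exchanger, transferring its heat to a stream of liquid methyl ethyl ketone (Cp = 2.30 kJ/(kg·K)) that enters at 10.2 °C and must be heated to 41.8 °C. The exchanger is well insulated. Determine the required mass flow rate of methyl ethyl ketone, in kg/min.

ṁ_c = 67.6 kg/min

Heat released by hot stream: Q = 53.7 × 1.04 × (427 − 339) = 4914.6 kJ/min
Energy balance on cold side (adiabatic exchanger): Q = ṁ_c·Cp_c·(T_c,out − T_c,in)
ṁ_c = 4914.6 / [2.30 × (41.8 − 10.2)] = 67.62 kg/min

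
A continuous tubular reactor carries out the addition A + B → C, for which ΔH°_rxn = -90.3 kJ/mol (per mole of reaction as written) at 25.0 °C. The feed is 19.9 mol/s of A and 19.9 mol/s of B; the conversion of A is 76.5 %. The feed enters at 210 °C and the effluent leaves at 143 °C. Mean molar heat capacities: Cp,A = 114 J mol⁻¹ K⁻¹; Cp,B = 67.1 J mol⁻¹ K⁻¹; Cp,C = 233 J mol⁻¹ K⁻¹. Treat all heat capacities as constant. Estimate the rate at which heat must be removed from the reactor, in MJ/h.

Q_out = 5480 MJ/h

Extent of reaction ξ = 0.765 × 19.9 = 15.223 mol/s
Reaction term: ξ·ΔH°_rxn = 15.223 × -90.3 = -1374.7 kJ/s
Sensible, feed 210→25 °C: -666.72 kJ/s
Outlet flows (mol/s): A 4.6765, B 4.6765, C 15.223
Sensible, products 25→143 °C: 518.49 kJ/s
Q = ΔH = -1522.9 kJ/s = -1522.9 kW
Heat removed = 5482.5 MJ/h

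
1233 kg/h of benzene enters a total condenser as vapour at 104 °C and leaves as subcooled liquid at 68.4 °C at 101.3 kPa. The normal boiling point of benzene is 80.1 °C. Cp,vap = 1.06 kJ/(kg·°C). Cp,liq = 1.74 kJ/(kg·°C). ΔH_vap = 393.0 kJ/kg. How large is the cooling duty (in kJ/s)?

vapour 104→80.1 °C: -25.334 kJ/kg
condensation at 80.1 °C: -393 kJ/kg
liquid 80.1→68.4 °C: -20.358 kJ/kg
Δh = -25.334 + -393 + -20.358 = -438.69 kJ/kg
Q = ṁ·Δh = 1233 kg/h × -438.69 kJ/kg = -540910 kJ/h
|Q| = 150.25 kW

Q_c = 150 kJ/s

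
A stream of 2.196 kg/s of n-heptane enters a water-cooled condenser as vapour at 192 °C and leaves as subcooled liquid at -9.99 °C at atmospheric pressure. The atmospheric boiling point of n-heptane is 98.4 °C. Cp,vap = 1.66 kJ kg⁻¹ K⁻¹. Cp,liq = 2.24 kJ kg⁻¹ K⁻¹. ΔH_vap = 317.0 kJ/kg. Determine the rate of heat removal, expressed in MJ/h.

Q_c = 5650 MJ/h

vapour 192→98.4 °C: -155.38 kJ/kg
condensation at 98.4 °C: -317 kJ/kg
liquid 98.4→-9.99 °C: -242.79 kJ/kg
Δh = -155.38 + -317 + -242.79 = -715.17 kJ/kg
Q = ṁ·Δh = 2.196 kg/s × -715.17 kJ/kg = -1570.5 kJ/s
|Q| = 1570.5 kW = 5653.8 MJ/h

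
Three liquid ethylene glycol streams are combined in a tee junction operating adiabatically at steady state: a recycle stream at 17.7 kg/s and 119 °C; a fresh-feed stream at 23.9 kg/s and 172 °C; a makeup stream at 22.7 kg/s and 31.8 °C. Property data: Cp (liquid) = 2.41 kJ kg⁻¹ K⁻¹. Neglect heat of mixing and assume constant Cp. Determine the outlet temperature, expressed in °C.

T_out = 108 °C

No heat crosses the boundary, so H_out = H_in.
Σ ṁᵢCp,ᵢTᵢ = 17.7×2.41×119 + 23.9×2.41×172 + 22.7×2.41×31.8 = 16723
Σ ṁᵢCp,ᵢ = 17.7×2.41 + 23.9×2.41 + 22.7×2.41 = 154.96
T_out = 16723 / 154.96 = 107.92 °C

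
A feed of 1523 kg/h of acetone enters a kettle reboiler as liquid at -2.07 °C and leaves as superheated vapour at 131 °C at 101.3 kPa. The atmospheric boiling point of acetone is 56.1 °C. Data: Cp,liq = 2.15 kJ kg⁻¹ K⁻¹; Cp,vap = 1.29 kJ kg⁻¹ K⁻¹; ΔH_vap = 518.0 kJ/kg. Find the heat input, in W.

Q = 313000 W

liquid -2.07→56.1 °C: 125.07 kJ/kg
vaporisation at 56.1 °C: 518 kJ/kg
vapour 56.1→131 °C: 96.621 kJ/kg
Δh = 125.07 + 518 + 96.621 = 739.69 kJ/kg
Q = ṁ·Δh = 1523 kg/h × 739.69 kJ/kg = 1.1265e+06 kJ/h
|Q| = 312.93 kW = 312930 W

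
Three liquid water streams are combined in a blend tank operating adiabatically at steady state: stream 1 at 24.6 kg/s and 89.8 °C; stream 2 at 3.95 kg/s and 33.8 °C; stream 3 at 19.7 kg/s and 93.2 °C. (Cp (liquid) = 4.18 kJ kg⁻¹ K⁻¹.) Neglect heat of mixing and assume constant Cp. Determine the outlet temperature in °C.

T_out = 86.6 °C

No heat crosses the boundary, so H_out = H_in.
T_out = Σ ṁᵢCp,ᵢTᵢ / Σ ṁᵢCp,ᵢ
      = 17467 / 201.69 = 86.604 °C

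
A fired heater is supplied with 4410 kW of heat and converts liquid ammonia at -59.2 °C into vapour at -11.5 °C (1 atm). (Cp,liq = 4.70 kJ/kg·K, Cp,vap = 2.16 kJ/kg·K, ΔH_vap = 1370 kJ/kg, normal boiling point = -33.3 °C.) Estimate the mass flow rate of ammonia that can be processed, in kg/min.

ṁ = 172 kg/min

Δh = 4.70×(-33.3−-59.2) + 1370 + 2.16×(-11.5−-33.3) = 1538.8 kJ/kg
Q = 4410 kW = 4410 kJ/s = 264600 kJ/min
ṁ = Q/Δh = 264600 / 1538.8 = 171.95 kg/min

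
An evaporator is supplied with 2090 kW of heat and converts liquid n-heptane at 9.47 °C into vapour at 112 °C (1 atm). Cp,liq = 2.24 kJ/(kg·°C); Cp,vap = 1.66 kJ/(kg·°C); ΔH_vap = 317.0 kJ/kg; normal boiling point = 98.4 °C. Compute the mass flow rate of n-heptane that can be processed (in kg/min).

ṁ = 233 kg/min

Δh = 2.24×(98.4−9.47) + 317.0 + 1.66×(112−98.4) = 538.78 kJ/kg
Q = 2090 kW = 2090 kJ/s = 125400 kJ/min
ṁ = Q/Δh = 125400 / 538.78 = 232.75 kg/min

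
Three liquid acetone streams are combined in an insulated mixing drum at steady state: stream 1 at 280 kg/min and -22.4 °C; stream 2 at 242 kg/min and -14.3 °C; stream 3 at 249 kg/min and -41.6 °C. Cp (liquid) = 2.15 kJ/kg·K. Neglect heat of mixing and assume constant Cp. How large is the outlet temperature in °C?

No heat crosses the boundary, so H_out = H_in.
Σ ṁᵢCp,ᵢTᵢ = 280×2.15×-22.4 + 242×2.15×-14.3 + 249×2.15×-41.6 = -43196
Σ ṁᵢCp,ᵢ = 280×2.15 + 242×2.15 + 249×2.15 = 1657.7
T_out = -43196 / 1657.7 = -26.058 °C

T_out = -26.1 °C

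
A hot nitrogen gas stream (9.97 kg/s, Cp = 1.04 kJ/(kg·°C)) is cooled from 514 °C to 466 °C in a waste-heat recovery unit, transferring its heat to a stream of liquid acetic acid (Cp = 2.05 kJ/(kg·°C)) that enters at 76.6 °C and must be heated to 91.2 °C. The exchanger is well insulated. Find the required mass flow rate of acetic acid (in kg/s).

Heat released by hot stream: Q = 9.97 × 1.04 × (514 − 466) = 497.7 kJ/s
Energy balance on cold side (adiabatic exchanger): Q = ṁ_c·Cp_c·(T_c,out − T_c,in)
ṁ_c = 497.7 / [2.05 × (91.2 − 76.6)] = 16.629 kg/s

ṁ_c = 16.6 kg/s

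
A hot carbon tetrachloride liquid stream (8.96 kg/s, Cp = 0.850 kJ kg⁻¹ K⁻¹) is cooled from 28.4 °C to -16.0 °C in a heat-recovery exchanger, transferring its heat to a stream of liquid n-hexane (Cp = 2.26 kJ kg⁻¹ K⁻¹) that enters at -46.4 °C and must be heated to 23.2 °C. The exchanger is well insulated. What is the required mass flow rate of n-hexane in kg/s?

Heat released by hot stream: Q = 8.96 × 0.850 × (28.4 − -16.0) = 338.15 kJ/s
Energy balance on cold side (adiabatic exchanger): Q = ṁ_c·Cp_c·(T_c,out − T_c,in)
ṁ_c = 338.15 / [2.26 × (23.2 − -46.4)] = 2.1498 kg/s

ṁ_c = 2.15 kg/s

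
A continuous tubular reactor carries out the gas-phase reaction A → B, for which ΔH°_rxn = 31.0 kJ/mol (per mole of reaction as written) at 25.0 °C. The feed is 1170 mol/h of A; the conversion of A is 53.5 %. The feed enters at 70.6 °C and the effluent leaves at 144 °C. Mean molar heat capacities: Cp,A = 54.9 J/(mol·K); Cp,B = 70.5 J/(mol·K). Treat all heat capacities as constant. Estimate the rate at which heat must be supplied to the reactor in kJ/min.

Q_in = 421 kJ/min

Extent of reaction ξ = 0.535 × 1170 = 625.95 mol/h
Reaction term: ξ·ΔH°_rxn = 625.95 × 31.0 = 19404 kJ/h
Sensible, feed 70.6→25 °C: -2929 kJ/h
Outlet flows (mol/h): A 544.05, B 625.95
Sensible, products 25→144 °C: 8805.7 kJ/h
Q = ΔH = 25281 kJ/h = 7.0225 kW
Heat supplied = 421.35 kJ/min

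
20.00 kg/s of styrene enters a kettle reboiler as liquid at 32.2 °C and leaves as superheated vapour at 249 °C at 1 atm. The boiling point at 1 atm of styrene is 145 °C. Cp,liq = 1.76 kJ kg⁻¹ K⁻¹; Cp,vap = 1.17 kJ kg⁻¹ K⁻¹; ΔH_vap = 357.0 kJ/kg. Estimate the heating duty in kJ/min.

liquid 32.2→145 °C: 198.53 kJ/kg
vaporisation at 145 °C: 357 kJ/kg
vapour 145→249 °C: 121.68 kJ/kg
Δh = 198.53 + 357 + 121.68 = 677.21 kJ/kg
Q = ṁ·Δh = 20.00 kg/s × 677.21 kJ/kg = 13544 kJ/s
|Q| = 13544 kW = 812650 kJ/min

Q = 813000 kJ/min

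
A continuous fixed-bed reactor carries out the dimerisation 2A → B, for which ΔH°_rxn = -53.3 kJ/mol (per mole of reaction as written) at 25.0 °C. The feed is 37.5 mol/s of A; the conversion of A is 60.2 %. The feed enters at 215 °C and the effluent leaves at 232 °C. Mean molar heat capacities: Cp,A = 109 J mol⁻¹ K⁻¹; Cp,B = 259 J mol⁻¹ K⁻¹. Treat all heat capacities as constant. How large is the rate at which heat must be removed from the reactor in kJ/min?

Q_out = 26200 kJ/min

Extent of reaction ξ = 0.602 × 37.5 / 2 = 11.287 mol/s
Reaction term: ξ·ΔH°_rxn = 11.287 × -53.3 = -601.62 kJ/s
Sensible, feed 215→25 °C: -776.62 kJ/s
Outlet flows (mol/s): A 14.925, B 11.287
Sensible, products 25→232 °C: 941.91 kJ/s
Q = ΔH = -436.34 kJ/s = -436.34 kW
Heat removed = 26180 kJ/min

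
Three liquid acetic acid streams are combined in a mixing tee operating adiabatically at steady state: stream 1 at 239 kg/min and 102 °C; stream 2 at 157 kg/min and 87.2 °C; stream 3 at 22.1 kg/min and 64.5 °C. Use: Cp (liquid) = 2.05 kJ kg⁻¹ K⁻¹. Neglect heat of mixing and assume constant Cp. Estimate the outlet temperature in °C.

Adiabatic, steady state ⇒ Σ ṁᵢCp,ᵢ(T_out − Tᵢ) = 0
T_out = Σ ṁᵢCp,ᵢTᵢ / Σ ṁᵢCp,ᵢ
      = 80962 / 857.1 = 94.46 °C

T_out = 94.5 °C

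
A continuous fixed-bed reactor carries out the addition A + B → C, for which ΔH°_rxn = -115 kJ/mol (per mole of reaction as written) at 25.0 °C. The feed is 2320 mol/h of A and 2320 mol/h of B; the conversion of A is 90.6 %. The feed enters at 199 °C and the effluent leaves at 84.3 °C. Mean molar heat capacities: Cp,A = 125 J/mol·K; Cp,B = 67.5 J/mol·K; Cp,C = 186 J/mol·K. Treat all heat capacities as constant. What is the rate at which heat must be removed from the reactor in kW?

Q_out = 81.6 kW

Extent of reaction ξ = 0.906 × 2320 = 2101.9 mol/h
Reaction term: ξ·ΔH°_rxn = 2101.9 × -115 = -241720 kJ/h
Sensible, feed 199→25 °C: -77708 kJ/h
Outlet flows (mol/h): A 218.08, B 218.08, C 2101.9
Sensible, products 25→84.3 °C: 25673 kJ/h
Q = ΔH = -293760 kJ/h = -81.599 kW
Heat removed = 81.599 kW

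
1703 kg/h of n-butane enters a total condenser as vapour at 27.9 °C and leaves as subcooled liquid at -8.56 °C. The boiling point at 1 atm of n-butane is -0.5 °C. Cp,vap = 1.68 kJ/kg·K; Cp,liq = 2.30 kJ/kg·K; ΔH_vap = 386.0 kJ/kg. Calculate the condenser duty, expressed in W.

Q_c = 214000 W

vapour 27.9→-0.5 °C: -47.712 kJ/kg
condensation at -0.5 °C: -386 kJ/kg
liquid -0.5→-8.56 °C: -18.538 kJ/kg
Δh = -47.712 + -386 + -18.538 = -452.25 kJ/kg
Q = ṁ·Δh = 1703 kg/h × -452.25 kJ/kg = -770180 kJ/h
|Q| = 213.94 kW = 213940 W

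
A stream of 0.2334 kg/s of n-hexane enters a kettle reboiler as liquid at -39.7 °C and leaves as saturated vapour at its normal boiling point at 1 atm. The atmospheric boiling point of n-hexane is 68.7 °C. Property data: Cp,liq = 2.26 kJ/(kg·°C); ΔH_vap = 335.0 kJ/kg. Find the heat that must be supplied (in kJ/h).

Q = 487000 kJ/h

liquid -39.7→68.7 °C: 244.98 kJ/kg
vaporisation at 68.7 °C: 335 kJ/kg
Δh = 244.98 + 335 = 579.98 kJ/kg
Q = ṁ·Δh = 0.2334 kg/s × 579.98 kJ/kg = 135.37 kJ/s
|Q| = 135.37 kW = 487330 kJ/h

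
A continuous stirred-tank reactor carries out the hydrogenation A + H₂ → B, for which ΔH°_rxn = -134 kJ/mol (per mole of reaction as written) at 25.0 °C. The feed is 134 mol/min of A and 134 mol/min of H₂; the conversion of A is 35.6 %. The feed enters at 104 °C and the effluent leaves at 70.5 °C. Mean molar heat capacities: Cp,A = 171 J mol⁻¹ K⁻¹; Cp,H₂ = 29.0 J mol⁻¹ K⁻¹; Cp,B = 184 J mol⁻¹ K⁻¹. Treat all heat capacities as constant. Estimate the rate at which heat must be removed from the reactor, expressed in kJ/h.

Q_out = 439000 kJ/h

Extent of reaction ξ = 0.356 × 134 = 47.704 mol/min
Reaction term: ξ·ΔH°_rxn = 47.704 × -134 = -6392.3 kJ/min
Sensible, feed 104→25 °C: -2117.2 kJ/min
Outlet flows (mol/min): A 86.296, H₂ 86.296, B 47.704
Sensible, products 25→70.5 °C: 1184.7 kJ/min
Q = ΔH = -7324.9 kJ/min = -122.08 kW
Heat removed = 439490 kJ/h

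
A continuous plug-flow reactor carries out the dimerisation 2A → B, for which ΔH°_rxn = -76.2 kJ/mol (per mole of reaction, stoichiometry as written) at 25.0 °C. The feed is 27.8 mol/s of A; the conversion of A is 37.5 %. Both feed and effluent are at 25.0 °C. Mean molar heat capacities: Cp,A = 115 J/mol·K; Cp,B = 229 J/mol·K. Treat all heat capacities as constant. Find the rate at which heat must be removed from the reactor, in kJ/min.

Q_out = 23800 kJ/min

Extent of reaction ξ = 0.375 × 27.8 / 2 = 5.2125 mol/s
Reaction term: ξ·ΔH°_rxn = 5.2125 × -76.2 = -397.19 kJ/s
Q = ΔH = -397.19 kJ/s = -397.19 kW
Heat removed = 23832 kJ/min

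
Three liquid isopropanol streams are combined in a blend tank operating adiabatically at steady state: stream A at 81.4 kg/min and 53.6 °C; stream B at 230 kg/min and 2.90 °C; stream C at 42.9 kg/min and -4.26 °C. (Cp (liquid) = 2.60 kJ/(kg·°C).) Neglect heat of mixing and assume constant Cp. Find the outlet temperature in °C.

T_out = 13.7 °C

No heat crosses the boundary, so H_out = H_in.
Σ ṁᵢCp,ᵢTᵢ = 81.4×2.60×53.6 + 230×2.60×2.90 + 42.9×2.60×-4.26 = 12603
Σ ṁᵢCp,ᵢ = 81.4×2.60 + 230×2.60 + 42.9×2.60 = 921.18
T_out = 12603 / 921.18 = 13.681 °C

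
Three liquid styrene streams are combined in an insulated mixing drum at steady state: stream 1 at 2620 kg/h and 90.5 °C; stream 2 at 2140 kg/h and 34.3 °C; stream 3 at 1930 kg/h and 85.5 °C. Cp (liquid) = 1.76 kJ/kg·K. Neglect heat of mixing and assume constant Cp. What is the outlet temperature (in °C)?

Adiabatic, steady state ⇒ Σ ṁᵢCp,ᵢ(T_out − Tᵢ) = 0
Σ ṁᵢCp,ᵢTᵢ = 2620×1.76×90.5 + 2140×1.76×34.3 + 1930×1.76×85.5 = 836930
Σ ṁᵢCp,ᵢ = 2620×1.76 + 2140×1.76 + 1930×1.76 = 11774
T_out = 836930 / 11774 = 71.08 °C

T_out = 71.1 °C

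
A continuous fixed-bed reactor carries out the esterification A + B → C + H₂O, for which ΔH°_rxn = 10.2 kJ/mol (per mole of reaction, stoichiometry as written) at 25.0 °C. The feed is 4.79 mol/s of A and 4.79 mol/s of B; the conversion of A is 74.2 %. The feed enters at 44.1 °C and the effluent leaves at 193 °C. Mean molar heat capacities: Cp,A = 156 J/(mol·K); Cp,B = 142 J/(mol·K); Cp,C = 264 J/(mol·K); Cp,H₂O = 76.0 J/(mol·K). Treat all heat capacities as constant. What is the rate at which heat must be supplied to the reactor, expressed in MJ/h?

Extent of reaction ξ = 0.742 × 4.79 = 3.5542 mol/s
Reaction term: ξ·ΔH°_rxn = 3.5542 × 10.2 = 36.253 kJ/s
Sensible, feed 44.1→25 °C: -27.264 kJ/s
Outlet flows (mol/s): A 1.2358, B 1.2358, C 3.5542, H₂O 3.5542
Sensible, products 25→193 °C: 264.88 kJ/s
Q = ΔH = 273.87 kJ/s = 273.87 kW
Heat supplied = 985.95 MJ/h

Q_in = 986 MJ/h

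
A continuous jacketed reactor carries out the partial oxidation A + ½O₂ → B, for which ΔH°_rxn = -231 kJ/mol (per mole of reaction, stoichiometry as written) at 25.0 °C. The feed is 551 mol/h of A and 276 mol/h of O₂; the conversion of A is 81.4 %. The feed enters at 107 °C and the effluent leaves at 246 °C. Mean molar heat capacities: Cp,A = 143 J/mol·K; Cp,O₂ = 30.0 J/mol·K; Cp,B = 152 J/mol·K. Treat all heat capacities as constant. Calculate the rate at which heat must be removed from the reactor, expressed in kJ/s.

Q_out = 25.6 kJ/s

Extent of reaction ξ = 0.814 × 551 = 448.51 mol/h
Reaction term: ξ·ΔH°_rxn = 448.51 × -231 = -103610 kJ/h
Sensible, feed 107→25 °C: -7140 kJ/h
Outlet flows (mol/h): A 102.49, O₂ 51.743, B 448.51
Sensible, products 25→246 °C: 18648 kJ/h
Q = ΔH = -92098 kJ/h = -25.583 kW
Heat removed = 25.583 kJ/s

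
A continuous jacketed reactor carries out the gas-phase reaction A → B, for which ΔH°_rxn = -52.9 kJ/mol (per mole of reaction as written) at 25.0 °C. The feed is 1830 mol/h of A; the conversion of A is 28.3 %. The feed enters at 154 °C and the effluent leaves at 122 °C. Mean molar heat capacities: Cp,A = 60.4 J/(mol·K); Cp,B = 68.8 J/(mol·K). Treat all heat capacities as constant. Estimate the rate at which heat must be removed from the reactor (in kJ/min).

Q_out = 509 kJ/min

Extent of reaction ξ = 0.283 × 1830 = 517.89 mol/h
Reaction term: ξ·ΔH°_rxn = 517.89 × -52.9 = -27396 kJ/h
Sensible, feed 154→25 °C: -14259 kJ/h
Outlet flows (mol/h): A 1312.1, B 517.89
Sensible, products 25→122 °C: 11144 kJ/h
Q = ΔH = -30511 kJ/h = -8.4754 kW
Heat removed = 508.52 kJ/min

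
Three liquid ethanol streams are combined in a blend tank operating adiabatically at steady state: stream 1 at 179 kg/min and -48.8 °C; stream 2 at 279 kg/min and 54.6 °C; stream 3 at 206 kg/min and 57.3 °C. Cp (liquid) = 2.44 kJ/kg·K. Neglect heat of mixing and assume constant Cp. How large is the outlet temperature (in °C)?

Adiabatic, steady state ⇒ Σ ṁᵢCp,ᵢ(T_out − Tᵢ) = 0
Σ ṁᵢCp,ᵢTᵢ = 179×2.44×-48.8 + 279×2.44×54.6 + 206×2.44×57.3 = 44657
Σ ṁᵢCp,ᵢ = 179×2.44 + 279×2.44 + 206×2.44 = 1620.2
T_out = 44657 / 1620.2 = 27.563 °C

T_out = 27.6 °C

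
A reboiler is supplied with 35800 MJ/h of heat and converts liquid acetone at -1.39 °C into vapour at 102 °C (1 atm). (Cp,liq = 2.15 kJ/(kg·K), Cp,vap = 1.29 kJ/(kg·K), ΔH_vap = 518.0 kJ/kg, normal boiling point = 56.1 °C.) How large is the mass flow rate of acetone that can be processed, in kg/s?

Δh = 2.15×(56.1−-1.39) + 518.0 + 1.29×(102−56.1) = 700.81 kJ/kg
Q = 35800 MJ/h = 9944.4 kJ/s = 9944.4 kJ/s
ṁ = Q/Δh = 9944.4 / 700.81 = 14.19 kg/s

ṁ = 14.2 kg/s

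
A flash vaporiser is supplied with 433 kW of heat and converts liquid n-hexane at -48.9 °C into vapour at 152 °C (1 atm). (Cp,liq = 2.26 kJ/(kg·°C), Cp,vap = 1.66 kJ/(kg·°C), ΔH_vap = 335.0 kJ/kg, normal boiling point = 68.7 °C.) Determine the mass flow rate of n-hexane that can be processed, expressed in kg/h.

Δh = 2.26×(68.7−-48.9) + 335.0 + 1.66×(152−68.7) = 739.05 kJ/kg
Q = 433 kW = 433 kJ/s = 1.5588e+06 kJ/h
ṁ = Q/Δh = 1.5588e+06 / 739.05 = 2109.2 kg/h

ṁ = 2110 kg/h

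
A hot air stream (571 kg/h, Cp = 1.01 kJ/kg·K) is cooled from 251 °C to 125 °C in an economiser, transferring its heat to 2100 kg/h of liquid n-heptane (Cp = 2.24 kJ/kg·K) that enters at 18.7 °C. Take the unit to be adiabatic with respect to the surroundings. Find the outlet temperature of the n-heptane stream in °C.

Heat released by hot stream: Q = 571 × 1.01 × (251 − 125) = 72665 kJ/h
Energy balance on cold side (adiabatic exchanger): Q = ṁ_c·Cp_c·(T_c,out − T_c,in)
T_c,out = 18.7 + 72665/(2100 × 2.24) = 34.148 °C

T_c,out = 34.1 °C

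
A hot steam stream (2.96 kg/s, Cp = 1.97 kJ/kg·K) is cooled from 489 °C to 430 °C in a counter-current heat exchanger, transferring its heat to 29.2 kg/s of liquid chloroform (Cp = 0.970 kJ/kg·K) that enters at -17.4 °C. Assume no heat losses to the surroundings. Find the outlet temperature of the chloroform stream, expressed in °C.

T_c,out = -5.25 °C

Heat released by hot stream: Q = 2.96 × 1.97 × (489 − 430) = 344.04 kJ/s
Energy balance on cold side (adiabatic exchanger): Q = ṁ_c·Cp_c·(T_c,out − T_c,in)
T_c,out = -17.4 + 344.04/(29.2 × 0.970) = -5.2534 °C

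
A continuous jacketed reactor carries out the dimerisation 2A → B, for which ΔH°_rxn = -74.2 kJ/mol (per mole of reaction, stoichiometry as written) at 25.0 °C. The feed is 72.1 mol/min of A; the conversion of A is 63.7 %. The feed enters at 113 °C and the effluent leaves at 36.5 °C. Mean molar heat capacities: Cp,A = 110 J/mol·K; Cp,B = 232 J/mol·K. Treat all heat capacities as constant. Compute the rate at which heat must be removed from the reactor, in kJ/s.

Q_out = 38.5 kJ/s

Extent of reaction ξ = 0.637 × 72.1 / 2 = 22.964 mol/min
Reaction term: ξ·ΔH°_rxn = 22.964 × -74.2 = -1703.9 kJ/min
Sensible, feed 113→25 °C: -697.93 kJ/min
Outlet flows (mol/min): A 26.172, B 22.964
Sensible, products 25→36.5 °C: 94.376 kJ/min
Q = ΔH = -2307.5 kJ/min = -38.458 kW
Heat removed = 38.458 kJ/s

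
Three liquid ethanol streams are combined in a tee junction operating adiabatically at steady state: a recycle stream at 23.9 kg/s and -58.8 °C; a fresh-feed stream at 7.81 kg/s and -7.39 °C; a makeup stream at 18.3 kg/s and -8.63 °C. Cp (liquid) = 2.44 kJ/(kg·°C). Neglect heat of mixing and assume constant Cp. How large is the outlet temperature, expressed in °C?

T_out = -32.4 °C

Energy balance with Q = 0: Σ ṁᵢCp,ᵢ(T_out − Tᵢ) = 0
Σ ṁᵢCp,ᵢTᵢ = 23.9×2.44×-58.8 + 7.81×2.44×-7.39 + 18.3×2.44×-8.63 = -3955.2
Σ ṁᵢCp,ᵢ = 23.9×2.44 + 7.81×2.44 + 18.3×2.44 = 122.02
T_out = -3955.2 / 122.02 = -32.413 °C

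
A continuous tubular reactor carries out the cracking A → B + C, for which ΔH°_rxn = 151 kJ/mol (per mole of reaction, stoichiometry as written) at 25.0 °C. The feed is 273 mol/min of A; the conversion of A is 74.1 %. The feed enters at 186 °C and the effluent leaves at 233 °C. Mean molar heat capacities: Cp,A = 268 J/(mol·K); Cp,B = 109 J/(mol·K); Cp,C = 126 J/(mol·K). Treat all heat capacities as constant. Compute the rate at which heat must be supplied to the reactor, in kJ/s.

Q_in = 543 kJ/s

Extent of reaction ξ = 0.741 × 273 = 202.29 mol/min
Reaction term: ξ·ΔH°_rxn = 202.29 × 151 = 30546 kJ/min
Sensible, feed 186→25 °C: -11779 kJ/min
Outlet flows (mol/min): A 70.707, B 202.29, C 202.29
Sensible, products 25→233 °C: 13830 kJ/min
Q = ΔH = 32596 kJ/min = 543.27 kW
Heat supplied = 543.27 kJ/s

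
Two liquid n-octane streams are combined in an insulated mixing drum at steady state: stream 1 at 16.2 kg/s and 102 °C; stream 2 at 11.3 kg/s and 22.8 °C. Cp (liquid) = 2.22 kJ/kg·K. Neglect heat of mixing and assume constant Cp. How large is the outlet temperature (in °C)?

T_out = 69.5 °C

No heat crosses the boundary, so H_out = H_in.
Σ ṁᵢCp,ᵢTᵢ = 16.2×2.22×102 + 11.3×2.22×22.8 = 4240.3
Σ ṁᵢCp,ᵢ = 16.2×2.22 + 11.3×2.22 = 61.05
T_out = 4240.3 / 61.05 = 69.456 °C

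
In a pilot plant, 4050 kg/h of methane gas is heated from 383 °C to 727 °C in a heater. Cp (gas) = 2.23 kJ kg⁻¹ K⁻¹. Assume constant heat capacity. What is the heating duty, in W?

Q = ṁ·Cp·ΔT = 4050 × 2.23 × (727 − 383) = 3.1068e+06 kJ/h
Converting: 3.1068e+06 / 3600 s = 863.01 kW
Heating duty = 863010 W

Q = 863000 W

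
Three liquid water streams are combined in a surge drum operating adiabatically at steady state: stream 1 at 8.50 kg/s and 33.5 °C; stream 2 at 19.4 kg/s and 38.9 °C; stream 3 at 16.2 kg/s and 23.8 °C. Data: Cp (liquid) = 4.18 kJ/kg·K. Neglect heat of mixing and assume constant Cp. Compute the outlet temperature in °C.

Energy balance with Q = 0: Σ ṁᵢCp,ᵢ(T_out − Tᵢ) = 0
T_out = Σ ṁᵢCp,ᵢTᵢ / Σ ṁᵢCp,ᵢ
      = 5956.4 / 184.34 = 32.312 °C

T_out = 32.3 °C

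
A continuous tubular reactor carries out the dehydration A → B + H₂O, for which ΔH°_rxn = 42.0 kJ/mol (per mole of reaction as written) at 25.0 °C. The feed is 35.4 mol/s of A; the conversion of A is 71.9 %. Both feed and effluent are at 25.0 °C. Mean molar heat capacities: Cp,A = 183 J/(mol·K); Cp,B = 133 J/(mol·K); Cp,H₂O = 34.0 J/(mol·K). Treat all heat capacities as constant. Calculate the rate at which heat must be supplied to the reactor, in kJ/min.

Extent of reaction ξ = 0.719 × 35.4 = 25.453 mol/s
Reaction term: ξ·ΔH°_rxn = 25.453 × 42.0 = 1069 kJ/s
Q = ΔH = 1069 kJ/s = 1069 kW
Heat supplied = 64141 kJ/min

Q_in = 64100 kJ/min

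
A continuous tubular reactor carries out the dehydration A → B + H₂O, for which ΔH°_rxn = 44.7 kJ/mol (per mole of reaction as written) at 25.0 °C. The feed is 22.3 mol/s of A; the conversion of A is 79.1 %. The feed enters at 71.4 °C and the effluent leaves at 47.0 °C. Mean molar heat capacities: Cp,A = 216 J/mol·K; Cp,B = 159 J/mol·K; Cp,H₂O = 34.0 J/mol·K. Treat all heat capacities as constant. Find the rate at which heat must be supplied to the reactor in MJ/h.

Q_in = 2380 MJ/h

Extent of reaction ξ = 0.791 × 22.3 = 17.639 mol/s
Reaction term: ξ·ΔH°_rxn = 17.639 × 44.7 = 788.48 kJ/s
Sensible, feed 71.4→25 °C: -223.5 kJ/s
Outlet flows (mol/s): A 4.6607, B 17.639, H₂O 17.639
Sensible, products 25→47.0 °C: 97.044 kJ/s
Q = ΔH = 662.02 kJ/s = 662.02 kW
Heat supplied = 2383.3 MJ/h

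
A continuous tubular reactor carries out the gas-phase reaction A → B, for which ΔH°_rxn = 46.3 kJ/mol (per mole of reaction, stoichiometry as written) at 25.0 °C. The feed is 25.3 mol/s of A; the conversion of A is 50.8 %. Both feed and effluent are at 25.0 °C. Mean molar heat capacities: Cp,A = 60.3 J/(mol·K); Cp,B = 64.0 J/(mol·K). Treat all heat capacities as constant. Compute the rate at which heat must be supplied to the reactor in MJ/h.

Extent of reaction ξ = 0.508 × 25.3 = 12.852 mol/s
Reaction term: ξ·ΔH°_rxn = 12.852 × 46.3 = 595.07 kJ/s
Q = ΔH = 595.07 kJ/s = 595.07 kW
Heat supplied = 2142.2 MJ/h

Q_in = 2140 MJ/h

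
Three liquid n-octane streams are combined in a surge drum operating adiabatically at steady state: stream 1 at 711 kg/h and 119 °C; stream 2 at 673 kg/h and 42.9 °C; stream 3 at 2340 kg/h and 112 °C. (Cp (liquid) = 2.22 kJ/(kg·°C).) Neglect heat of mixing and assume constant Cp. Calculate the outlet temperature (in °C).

T_out = 101 °C

No heat crosses the boundary, so H_out = H_in.
T_out = Σ ṁᵢCp,ᵢTᵢ / Σ ṁᵢCp,ᵢ
      = 833740 / 8267.3 = 100.85 °C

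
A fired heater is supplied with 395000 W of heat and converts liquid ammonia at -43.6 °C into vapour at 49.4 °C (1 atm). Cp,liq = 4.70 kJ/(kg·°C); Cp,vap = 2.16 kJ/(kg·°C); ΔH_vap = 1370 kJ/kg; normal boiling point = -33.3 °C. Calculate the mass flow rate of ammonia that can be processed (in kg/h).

Δh = 4.70×(-33.3−-43.6) + 1370 + 2.16×(49.4−-33.3) = 1597 kJ/kg
Q = 395000 W = 395 kJ/s = 1.422e+06 kJ/h
ṁ = Q/Δh = 1.422e+06 / 1597 = 890.4 kg/h

ṁ = 890 kg/h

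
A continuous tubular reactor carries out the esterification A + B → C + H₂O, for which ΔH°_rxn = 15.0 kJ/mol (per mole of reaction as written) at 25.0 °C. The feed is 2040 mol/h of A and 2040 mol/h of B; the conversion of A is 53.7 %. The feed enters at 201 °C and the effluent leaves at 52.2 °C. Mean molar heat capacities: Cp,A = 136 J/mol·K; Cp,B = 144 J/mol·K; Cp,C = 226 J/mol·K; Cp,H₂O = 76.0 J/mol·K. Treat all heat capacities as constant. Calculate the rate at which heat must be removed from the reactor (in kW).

Q_out = 18.9 kW

Extent of reaction ξ = 0.537 × 2040 = 1095.5 mol/h
Reaction term: ξ·ΔH°_rxn = 1095.5 × 15.0 = 16432 kJ/h
Sensible, feed 201→25 °C: -100530 kJ/h
Outlet flows (mol/h): A 944.52, B 944.52, C 1095.5, H₂O 1095.5
Sensible, products 25→52.2 °C: 16192 kJ/h
Q = ΔH = -67907 kJ/h = -18.863 kW
Heat removed = 18.863 kW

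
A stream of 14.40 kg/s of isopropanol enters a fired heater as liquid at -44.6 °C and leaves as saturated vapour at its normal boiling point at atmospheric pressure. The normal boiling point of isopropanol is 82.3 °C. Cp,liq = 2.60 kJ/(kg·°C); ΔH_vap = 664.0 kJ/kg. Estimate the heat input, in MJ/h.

liquid -44.6→82.3 °C: 329.94 kJ/kg
vaporisation at 82.3 °C: 664 kJ/kg
Δh = 329.94 + 664 = 993.94 kJ/kg
Q = ṁ·Δh = 14.40 kg/s × 993.94 kJ/kg = 14313 kJ/s
|Q| = 14313 kW = 51526 MJ/h

Q = 51500 MJ/h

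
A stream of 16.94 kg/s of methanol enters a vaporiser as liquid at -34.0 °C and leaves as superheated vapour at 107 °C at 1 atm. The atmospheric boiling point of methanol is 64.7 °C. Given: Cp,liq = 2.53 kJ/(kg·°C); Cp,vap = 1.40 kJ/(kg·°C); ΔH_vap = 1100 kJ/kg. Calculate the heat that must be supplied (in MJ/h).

Q = 85900 MJ/h

liquid -34.0→64.7 °C: 249.71 kJ/kg
vaporisation at 64.7 °C: 1100 kJ/kg
vapour 64.7→107 °C: 59.22 kJ/kg
Δh = 249.71 + 1100 + 59.22 = 1408.9 kJ/kg
Q = ṁ·Δh = 16.94 kg/s × 1408.9 kJ/kg = 23867 kJ/s
|Q| = 23867 kW = 85922 MJ/h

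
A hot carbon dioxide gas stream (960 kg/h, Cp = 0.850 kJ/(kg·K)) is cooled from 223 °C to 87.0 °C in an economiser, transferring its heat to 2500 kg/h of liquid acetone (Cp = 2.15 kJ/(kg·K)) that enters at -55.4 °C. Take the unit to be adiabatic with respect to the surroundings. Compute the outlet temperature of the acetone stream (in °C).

Heat released by hot stream: Q = 960 × 0.850 × (223 − 87.0) = 110980 kJ/h
Energy balance on cold side (adiabatic exchanger): Q = ṁ_c·Cp_c·(T_c,out − T_c,in)
T_c,out = -55.4 + 110980/(2500 × 2.15) = -34.753 °C

T_c,out = -34.8 °C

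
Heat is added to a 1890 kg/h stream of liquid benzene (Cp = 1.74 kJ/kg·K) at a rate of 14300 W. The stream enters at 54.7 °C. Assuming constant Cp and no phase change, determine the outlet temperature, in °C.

Q = 14300 W = 51480 kJ/h
ΔT = Q/(ṁ·Cp) = 51480/(1890×1.74) = 15.654 K
T_out = 54.7 + 15.654 = 70.354 °C

T_out = 70.4 °C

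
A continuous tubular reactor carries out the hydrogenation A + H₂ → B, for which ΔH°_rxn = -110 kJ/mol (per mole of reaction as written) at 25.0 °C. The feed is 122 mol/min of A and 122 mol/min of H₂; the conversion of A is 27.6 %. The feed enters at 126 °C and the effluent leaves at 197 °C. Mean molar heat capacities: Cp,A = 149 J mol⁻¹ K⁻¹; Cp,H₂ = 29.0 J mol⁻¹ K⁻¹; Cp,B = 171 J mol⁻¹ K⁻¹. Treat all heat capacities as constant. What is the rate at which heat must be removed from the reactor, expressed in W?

Extent of reaction ξ = 0.276 × 122 = 33.672 mol/min
Reaction term: ξ·ΔH°_rxn = 33.672 × -110 = -3703.9 kJ/min
Sensible, feed 126→25 °C: -2193.3 kJ/min
Outlet flows (mol/min): A 88.328, H₂ 88.328, B 33.672
Sensible, products 25→197 °C: 3694.6 kJ/min
Q = ΔH = -2202.6 kJ/min = -36.71 kW
Heat removed = 36710 W

Q_out = 36700 W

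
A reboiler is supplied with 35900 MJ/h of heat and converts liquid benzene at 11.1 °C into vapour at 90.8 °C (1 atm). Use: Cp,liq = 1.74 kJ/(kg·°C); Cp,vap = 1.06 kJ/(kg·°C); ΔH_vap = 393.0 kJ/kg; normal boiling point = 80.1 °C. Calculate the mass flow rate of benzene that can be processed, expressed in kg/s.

ṁ = 19.0 kg/s

Δh = 1.74×(80.1−11.1) + 393.0 + 1.06×(90.8−80.1) = 524.4 kJ/kg
Q = 35900 MJ/h = 9972.2 kJ/s = 9972.2 kJ/s
ṁ = Q/Δh = 9972.2 / 524.4 = 19.016 kg/s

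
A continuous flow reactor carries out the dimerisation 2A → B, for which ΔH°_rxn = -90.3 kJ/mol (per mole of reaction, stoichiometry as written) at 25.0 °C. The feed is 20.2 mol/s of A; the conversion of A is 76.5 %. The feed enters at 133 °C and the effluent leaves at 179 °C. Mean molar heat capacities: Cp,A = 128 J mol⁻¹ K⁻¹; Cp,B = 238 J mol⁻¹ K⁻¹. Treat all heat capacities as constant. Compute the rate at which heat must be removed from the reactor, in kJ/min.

Extent of reaction ξ = 0.765 × 20.2 / 2 = 7.7265 mol/s
Reaction term: ξ·ΔH°_rxn = 7.7265 × -90.3 = -697.7 kJ/s
Sensible, feed 133→25 °C: -279.24 kJ/s
Outlet flows (mol/s): A 4.747, B 7.7265
Sensible, products 25→179 °C: 376.76 kJ/s
Q = ΔH = -600.18 kJ/s = -600.18 kW
Heat removed = 36011 kJ/min

Q_out = 36000 kJ/min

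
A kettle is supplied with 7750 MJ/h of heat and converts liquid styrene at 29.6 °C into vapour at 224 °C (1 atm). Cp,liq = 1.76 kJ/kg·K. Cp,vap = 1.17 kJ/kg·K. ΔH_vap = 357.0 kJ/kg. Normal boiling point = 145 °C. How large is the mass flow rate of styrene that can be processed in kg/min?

ṁ = 198 kg/min

Δh = 1.76×(145−29.6) + 357.0 + 1.17×(224−145) = 652.53 kJ/kg
Q = 7750 MJ/h = 2152.8 kJ/s = 129170 kJ/min
ṁ = Q/Δh = 129170 / 652.53 = 197.95 kg/min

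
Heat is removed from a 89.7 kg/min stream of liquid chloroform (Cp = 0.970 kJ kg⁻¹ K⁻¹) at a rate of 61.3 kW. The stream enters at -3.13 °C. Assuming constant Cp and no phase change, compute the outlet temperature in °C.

Q = 61.3 kW = 3678 kJ/min
ΔT = Q/(ṁ·Cp) = 3678/(89.7×0.970) = 42.271 K
T_out = -3.13 − 42.271 = -45.401 °C

T_out = -45.4 °C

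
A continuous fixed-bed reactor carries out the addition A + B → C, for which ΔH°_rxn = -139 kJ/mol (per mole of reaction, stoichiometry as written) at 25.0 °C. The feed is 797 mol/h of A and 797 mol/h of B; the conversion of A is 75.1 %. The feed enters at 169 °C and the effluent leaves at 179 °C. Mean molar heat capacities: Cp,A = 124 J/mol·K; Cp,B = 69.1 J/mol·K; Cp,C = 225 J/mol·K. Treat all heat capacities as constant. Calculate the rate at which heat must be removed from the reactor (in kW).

Extent of reaction ξ = 0.751 × 797 = 598.55 mol/h
Reaction term: ξ·ΔH°_rxn = 598.55 × -139 = -83198 kJ/h
Sensible, feed 169→25 °C: -22162 kJ/h
Outlet flows (mol/h): A 198.45, B 198.45, C 598.55
Sensible, products 25→179 °C: 26641 kJ/h
Q = ΔH = -78719 kJ/h = -21.866 kW
Heat removed = 21.866 kW

Q_out = 21.9 kW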